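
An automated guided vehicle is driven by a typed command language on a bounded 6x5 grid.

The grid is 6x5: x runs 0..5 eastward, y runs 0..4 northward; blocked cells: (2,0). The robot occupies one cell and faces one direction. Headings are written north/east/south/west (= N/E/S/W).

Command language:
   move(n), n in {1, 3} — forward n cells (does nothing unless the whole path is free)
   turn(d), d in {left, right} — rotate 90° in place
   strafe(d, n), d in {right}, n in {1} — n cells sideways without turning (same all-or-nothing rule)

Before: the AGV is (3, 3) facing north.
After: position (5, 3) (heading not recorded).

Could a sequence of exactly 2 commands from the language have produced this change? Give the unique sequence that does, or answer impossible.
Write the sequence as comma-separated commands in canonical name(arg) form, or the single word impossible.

strafe(right, 1), strafe(right, 1)

t0: (3, 3) facing north
step 1 (strafe(right, 1)): (4, 3) facing north
step 2 (strafe(right, 1)): (5, 3) facing north
uniquely the one of 25 2-step routes that fits.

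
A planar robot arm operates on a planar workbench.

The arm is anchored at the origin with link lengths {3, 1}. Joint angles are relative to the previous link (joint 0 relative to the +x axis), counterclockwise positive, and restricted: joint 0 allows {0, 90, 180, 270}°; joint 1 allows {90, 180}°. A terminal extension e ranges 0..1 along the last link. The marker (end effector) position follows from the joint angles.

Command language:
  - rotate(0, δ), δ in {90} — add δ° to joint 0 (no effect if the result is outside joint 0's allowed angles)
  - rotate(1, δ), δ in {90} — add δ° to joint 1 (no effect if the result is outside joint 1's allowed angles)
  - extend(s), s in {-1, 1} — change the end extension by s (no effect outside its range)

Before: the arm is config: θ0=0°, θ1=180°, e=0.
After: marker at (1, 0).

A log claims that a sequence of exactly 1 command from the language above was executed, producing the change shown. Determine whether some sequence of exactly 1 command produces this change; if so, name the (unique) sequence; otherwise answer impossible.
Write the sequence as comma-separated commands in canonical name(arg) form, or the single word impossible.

begin: config: θ0=0°, θ1=180°, e=0
step 1 (extend(1)): config: θ0=0°, θ1=180°, e=1
no other 1-command option fits: unique.

extend(1)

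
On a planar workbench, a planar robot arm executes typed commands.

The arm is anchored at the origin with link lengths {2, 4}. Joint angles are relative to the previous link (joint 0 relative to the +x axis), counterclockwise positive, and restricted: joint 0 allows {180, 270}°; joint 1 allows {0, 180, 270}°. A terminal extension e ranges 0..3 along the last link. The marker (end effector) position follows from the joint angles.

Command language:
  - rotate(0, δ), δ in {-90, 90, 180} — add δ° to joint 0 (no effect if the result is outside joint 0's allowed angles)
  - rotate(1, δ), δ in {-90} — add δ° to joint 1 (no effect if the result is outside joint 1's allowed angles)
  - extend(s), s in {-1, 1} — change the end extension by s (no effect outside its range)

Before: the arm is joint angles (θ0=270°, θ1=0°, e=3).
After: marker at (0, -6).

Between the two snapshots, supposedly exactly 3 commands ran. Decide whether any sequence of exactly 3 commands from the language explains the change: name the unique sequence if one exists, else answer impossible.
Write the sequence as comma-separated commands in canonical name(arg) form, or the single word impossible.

extend(-1), extend(-1), extend(-1)

initial: joint angles (θ0=270°, θ1=0°, e=3)
t=1 extend(-1) ⇒ joint angles (θ0=270°, θ1=0°, e=2)
t=2 extend(-1) ⇒ joint angles (θ0=270°, θ1=0°, e=1)
t=3 extend(-1) ⇒ joint angles (θ0=270°, θ1=0°, e=0)
no other 3-command option fits: unique.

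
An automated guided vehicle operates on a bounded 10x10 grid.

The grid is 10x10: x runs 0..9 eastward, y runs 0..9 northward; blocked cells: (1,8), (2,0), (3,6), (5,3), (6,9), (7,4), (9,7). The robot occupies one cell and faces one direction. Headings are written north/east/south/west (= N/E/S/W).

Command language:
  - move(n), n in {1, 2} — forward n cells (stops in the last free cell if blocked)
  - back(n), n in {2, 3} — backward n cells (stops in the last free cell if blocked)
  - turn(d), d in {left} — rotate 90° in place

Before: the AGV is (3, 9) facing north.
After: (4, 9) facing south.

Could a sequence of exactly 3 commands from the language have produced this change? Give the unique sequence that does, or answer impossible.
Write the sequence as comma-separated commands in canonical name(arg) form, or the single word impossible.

impossible

all 125 sequences checked — none match.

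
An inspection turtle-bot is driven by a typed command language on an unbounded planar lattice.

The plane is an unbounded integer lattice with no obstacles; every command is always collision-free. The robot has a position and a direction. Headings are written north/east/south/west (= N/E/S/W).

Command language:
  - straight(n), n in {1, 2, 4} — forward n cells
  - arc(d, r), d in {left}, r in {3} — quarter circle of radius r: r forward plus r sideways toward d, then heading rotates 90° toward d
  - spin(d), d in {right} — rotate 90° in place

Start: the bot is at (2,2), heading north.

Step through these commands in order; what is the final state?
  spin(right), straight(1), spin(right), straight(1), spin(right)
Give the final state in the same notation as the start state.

t0: at (2,2), heading north
[1] after spin(right): at (2,2), heading east
[2] after straight(1): at (3,2), heading east
[3] after spin(right): at (3,2), heading south
[4] after straight(1): at (3,1), heading south
[5] after spin(right): at (3,1), heading west

at (3,1), heading west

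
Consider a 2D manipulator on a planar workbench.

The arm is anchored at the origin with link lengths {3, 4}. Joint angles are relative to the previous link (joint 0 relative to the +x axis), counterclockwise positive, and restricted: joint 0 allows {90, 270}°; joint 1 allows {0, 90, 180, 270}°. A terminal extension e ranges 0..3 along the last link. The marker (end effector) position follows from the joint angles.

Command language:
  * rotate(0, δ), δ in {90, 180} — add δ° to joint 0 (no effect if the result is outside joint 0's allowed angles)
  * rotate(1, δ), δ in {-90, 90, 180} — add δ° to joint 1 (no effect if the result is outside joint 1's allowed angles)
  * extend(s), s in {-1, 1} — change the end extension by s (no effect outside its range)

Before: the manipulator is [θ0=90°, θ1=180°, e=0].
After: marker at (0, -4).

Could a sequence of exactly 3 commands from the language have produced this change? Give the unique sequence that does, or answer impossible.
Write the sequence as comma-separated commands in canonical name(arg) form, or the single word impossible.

from: [θ0=90°, θ1=180°, e=0]
[1] after extend(1): [θ0=90°, θ1=180°, e=1]
[2] after extend(1): [θ0=90°, θ1=180°, e=2]
[3] after extend(1): [θ0=90°, θ1=180°, e=3]
uniquely the one of 343 3-step routes that fits.

extend(1), extend(1), extend(1)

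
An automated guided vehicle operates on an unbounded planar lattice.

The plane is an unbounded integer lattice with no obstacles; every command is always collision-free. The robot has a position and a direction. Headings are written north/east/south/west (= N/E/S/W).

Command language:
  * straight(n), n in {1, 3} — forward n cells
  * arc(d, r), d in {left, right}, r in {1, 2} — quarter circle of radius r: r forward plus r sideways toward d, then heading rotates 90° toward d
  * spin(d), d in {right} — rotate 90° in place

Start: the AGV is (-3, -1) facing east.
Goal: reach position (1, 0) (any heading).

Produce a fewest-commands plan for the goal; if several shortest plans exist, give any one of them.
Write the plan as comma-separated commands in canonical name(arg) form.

straight(3), arc(left, 1)

from: (-3, -1) facing east
[1] after straight(3): (0, -1) facing east
[2] after arc(left, 1): (1, 0) facing north
shorter routes all fall short; 2 is best.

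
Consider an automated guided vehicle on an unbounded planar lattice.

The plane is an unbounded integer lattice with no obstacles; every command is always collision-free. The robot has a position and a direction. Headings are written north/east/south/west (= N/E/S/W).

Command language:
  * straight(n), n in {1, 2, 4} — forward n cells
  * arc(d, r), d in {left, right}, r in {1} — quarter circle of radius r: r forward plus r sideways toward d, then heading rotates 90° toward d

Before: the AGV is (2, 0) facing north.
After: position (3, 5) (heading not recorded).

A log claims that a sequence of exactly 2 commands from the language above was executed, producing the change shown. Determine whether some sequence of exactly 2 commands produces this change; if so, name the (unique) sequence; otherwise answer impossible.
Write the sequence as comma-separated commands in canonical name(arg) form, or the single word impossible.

key: running arc(right, 1) before straight(4) would end elsewhere — order is forced
begin: (2, 0) facing north
[1] after straight(4): (2, 4) facing north
[2] after arc(right, 1): (3, 5) facing east
all 25 alternatives checked — unique.

straight(4), arc(right, 1)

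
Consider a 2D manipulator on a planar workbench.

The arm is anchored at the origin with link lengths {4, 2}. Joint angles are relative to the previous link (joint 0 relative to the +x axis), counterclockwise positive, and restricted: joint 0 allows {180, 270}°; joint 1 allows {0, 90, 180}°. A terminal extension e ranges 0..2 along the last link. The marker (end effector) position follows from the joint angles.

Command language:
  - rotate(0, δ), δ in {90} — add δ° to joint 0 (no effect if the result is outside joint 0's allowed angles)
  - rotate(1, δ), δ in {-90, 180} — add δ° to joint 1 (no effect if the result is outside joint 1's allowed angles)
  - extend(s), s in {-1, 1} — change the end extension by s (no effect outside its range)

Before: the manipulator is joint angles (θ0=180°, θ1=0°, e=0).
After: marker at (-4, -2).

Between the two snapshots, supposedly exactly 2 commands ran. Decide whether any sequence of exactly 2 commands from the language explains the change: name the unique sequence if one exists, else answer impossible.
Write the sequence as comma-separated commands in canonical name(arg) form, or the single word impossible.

rotate(1, 180), rotate(1, -90)

key: running rotate(1, -90) before rotate(1, 180) would end elsewhere — order is forced
initial: joint angles (θ0=180°, θ1=0°, e=0)
1. rotate(1, 180) → joint angles (θ0=180°, θ1=180°, e=0)
2. rotate(1, -90) → joint angles (θ0=180°, θ1=90°, e=0)
no other 2-command option fits: unique.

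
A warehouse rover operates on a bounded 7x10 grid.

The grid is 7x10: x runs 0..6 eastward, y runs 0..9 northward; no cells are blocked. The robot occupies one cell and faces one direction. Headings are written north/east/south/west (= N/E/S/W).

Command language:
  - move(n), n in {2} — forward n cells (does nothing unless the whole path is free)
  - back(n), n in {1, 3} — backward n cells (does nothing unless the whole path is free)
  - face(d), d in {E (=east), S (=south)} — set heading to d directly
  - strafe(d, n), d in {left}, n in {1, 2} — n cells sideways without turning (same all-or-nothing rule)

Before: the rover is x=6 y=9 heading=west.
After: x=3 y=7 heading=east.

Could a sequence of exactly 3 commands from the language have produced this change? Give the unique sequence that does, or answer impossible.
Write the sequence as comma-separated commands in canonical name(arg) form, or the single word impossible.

strafe(left, 2), face(E), back(3)

key: cell and facing (now E) both changed — the 3 commands mix motion and turning
initial: x=6 y=9 heading=west
t=1 strafe(left, 2) ⇒ x=6 y=7 heading=west
t=2 face(E) ⇒ x=6 y=7 heading=east
t=3 back(3) ⇒ x=3 y=7 heading=east
no rival 3-sequence matches.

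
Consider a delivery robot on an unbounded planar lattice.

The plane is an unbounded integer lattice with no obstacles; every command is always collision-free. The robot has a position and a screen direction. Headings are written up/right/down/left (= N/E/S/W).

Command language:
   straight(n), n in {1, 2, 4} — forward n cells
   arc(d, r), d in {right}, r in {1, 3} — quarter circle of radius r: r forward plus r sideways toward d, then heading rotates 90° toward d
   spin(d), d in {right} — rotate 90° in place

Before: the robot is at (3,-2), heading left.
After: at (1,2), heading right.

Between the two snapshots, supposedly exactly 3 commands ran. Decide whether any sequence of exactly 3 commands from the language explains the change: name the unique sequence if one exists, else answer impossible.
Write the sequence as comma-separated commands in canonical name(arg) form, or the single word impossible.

key: order matters: swapping straight(4) and arc(right, 3) lands elsewhere
initial: at (3,-2), heading left
1. straight(4) → at (-1,-2), heading left
2. arc(right, 1) → at (-2,-1), heading up
3. arc(right, 3) → at (1,2), heading right
no other 3-command option fits: unique.

straight(4), arc(right, 1), arc(right, 3)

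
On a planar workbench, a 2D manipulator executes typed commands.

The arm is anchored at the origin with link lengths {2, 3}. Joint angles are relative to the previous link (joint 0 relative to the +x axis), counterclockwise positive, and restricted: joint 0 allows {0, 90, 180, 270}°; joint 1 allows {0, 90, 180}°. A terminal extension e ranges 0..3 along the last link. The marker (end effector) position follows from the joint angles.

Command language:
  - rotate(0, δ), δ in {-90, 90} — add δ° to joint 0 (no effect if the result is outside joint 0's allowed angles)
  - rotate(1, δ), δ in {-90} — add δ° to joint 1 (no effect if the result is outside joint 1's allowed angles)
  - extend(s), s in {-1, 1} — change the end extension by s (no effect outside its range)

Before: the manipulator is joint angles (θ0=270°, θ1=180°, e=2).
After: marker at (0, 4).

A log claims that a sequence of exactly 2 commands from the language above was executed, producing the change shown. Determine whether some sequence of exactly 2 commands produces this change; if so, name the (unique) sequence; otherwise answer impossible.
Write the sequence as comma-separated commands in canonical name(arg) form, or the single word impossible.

from: joint angles (θ0=270°, θ1=180°, e=2)
t=1 extend(1) ⇒ joint angles (θ0=270°, θ1=180°, e=3)
t=2 extend(1) ⇒ joint angles (θ0=270°, θ1=180°, e=3)
uniquely the one of 25 2-step routes that fits.

extend(1), extend(1)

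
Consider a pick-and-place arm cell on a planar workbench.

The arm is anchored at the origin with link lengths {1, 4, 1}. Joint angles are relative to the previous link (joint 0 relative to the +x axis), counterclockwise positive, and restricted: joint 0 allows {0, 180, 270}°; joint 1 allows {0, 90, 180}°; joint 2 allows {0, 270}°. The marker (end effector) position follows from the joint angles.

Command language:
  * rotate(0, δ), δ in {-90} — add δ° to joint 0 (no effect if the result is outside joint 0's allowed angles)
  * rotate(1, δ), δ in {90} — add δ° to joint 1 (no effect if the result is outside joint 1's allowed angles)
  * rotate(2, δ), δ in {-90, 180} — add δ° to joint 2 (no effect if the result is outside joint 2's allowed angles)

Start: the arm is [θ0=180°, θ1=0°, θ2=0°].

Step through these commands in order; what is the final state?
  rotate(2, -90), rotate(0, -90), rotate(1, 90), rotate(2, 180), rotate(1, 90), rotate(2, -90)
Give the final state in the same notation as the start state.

[θ0=180°, θ1=180°, θ2=270°]

from: [θ0=180°, θ1=0°, θ2=0°]
t=1 rotate(2, -90) ⇒ [θ0=180°, θ1=0°, θ2=270°]
t=2 rotate(0, -90) ⇒ [θ0=180°, θ1=0°, θ2=270°]
t=3 rotate(1, 90) ⇒ [θ0=180°, θ1=90°, θ2=270°]
t=4 rotate(2, 180) ⇒ [θ0=180°, θ1=90°, θ2=270°]
t=5 rotate(1, 90) ⇒ [θ0=180°, θ1=180°, θ2=270°]
t=6 rotate(2, -90) ⇒ [θ0=180°, θ1=180°, θ2=270°]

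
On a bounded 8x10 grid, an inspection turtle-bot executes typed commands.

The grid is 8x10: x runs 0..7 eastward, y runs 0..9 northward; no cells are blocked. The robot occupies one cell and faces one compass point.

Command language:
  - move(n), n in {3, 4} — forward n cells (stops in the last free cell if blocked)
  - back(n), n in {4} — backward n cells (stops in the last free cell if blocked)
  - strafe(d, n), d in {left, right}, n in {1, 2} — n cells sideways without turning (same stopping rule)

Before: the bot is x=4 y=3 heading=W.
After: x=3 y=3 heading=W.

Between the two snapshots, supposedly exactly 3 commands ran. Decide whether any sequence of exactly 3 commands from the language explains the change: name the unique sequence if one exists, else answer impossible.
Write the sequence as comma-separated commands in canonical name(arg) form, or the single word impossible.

key: the first back(4) runs into the grid edge before its full distance
initial: x=4 y=3 heading=W
step 1 (back(4)): x=7 y=3 heading=W
step 2 (back(4)): x=7 y=3 heading=W
step 3 (move(4)): x=3 y=3 heading=W
all 343 alternatives checked — unique.

back(4), back(4), move(4)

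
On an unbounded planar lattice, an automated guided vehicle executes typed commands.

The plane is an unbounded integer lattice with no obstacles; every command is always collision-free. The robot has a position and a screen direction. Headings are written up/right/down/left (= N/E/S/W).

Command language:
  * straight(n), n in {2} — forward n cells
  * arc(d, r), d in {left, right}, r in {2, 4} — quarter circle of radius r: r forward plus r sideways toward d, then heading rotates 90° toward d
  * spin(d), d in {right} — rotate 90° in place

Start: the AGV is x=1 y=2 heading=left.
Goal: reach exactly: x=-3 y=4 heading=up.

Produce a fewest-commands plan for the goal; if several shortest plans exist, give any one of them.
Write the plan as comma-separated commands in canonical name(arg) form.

straight(2), arc(right, 2)

from: x=1 y=2 heading=left
step 1 (straight(2)): x=-1 y=2 heading=left
step 2 (arc(right, 2)): x=-3 y=4 heading=up
nothing shorter than 2 reaches the goal.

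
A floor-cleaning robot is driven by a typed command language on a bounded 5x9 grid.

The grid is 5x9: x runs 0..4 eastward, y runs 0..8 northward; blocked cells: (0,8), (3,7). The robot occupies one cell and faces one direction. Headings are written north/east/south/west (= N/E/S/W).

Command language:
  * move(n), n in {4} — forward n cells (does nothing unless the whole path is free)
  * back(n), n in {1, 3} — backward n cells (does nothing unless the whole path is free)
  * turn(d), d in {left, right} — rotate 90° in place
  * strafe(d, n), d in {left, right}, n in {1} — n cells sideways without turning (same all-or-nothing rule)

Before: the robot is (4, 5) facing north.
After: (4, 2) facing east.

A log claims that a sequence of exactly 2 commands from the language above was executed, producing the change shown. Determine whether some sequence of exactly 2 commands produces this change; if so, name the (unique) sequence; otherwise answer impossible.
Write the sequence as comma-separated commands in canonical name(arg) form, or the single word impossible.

back(3), turn(right)

key: position moved to (4,2) AND the heading swung to E — translation plus rotation needed
begin: (4, 5) facing north
1. back(3) → (4, 2) facing north
2. turn(right) → (4, 2) facing east
no rival 2-sequence matches.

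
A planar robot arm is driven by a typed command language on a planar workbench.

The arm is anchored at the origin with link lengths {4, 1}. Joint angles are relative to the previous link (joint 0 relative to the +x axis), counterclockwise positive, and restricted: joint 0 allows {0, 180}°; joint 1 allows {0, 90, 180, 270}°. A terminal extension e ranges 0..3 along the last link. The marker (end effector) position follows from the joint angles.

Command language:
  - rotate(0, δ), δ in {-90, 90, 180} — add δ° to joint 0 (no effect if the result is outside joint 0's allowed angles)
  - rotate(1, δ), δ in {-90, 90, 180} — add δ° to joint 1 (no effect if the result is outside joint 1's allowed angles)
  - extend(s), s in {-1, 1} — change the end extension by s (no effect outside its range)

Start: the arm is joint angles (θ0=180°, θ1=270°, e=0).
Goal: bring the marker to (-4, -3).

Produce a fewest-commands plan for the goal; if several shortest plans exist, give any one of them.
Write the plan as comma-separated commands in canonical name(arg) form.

begin: joint angles (θ0=180°, θ1=270°, e=0)
[1] after extend(1): joint angles (θ0=180°, θ1=270°, e=1)
[2] after extend(1): joint angles (θ0=180°, θ1=270°, e=2)
[3] after rotate(1, 180): joint angles (θ0=180°, θ1=90°, e=2)
no 2-step plan works, so 3 is optimal.

extend(1), extend(1), rotate(1, 180)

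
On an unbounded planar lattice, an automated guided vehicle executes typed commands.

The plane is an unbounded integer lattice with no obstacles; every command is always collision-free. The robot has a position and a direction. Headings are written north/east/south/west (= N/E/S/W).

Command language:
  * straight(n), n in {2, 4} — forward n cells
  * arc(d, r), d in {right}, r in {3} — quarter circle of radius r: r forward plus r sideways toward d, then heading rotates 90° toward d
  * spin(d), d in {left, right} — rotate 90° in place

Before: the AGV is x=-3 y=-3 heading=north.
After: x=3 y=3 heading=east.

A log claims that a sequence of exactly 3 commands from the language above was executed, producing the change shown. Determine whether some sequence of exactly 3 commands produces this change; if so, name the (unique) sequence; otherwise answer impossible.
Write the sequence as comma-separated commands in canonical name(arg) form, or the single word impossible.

arc(right, 3), spin(left), arc(right, 3)

key: cell and facing (now E) both changed — the 3 commands mix motion and turning
initial: x=-3 y=-3 heading=north
1. arc(right, 3) → x=0 y=0 heading=east
2. spin(left) → x=0 y=0 heading=north
3. arc(right, 3) → x=3 y=3 heading=east
no other 3-command option fits: unique.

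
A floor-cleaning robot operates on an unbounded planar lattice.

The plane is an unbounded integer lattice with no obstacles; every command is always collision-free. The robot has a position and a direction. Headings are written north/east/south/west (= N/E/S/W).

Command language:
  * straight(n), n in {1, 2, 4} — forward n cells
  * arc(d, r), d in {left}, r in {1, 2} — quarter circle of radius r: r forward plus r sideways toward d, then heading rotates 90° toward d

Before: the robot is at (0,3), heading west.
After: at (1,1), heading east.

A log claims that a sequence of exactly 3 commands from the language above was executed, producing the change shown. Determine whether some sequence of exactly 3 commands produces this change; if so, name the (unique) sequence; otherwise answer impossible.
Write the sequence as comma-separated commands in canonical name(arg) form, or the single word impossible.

key: cell and facing (now E) both changed — the 3 commands mix motion and turning
t0: at (0,3), heading west
t=1 arc(left, 1) ⇒ at (-1,2), heading south
t=2 arc(left, 1) ⇒ at (0,1), heading east
t=3 straight(1) ⇒ at (1,1), heading east
no rival 3-sequence matches.

arc(left, 1), arc(left, 1), straight(1)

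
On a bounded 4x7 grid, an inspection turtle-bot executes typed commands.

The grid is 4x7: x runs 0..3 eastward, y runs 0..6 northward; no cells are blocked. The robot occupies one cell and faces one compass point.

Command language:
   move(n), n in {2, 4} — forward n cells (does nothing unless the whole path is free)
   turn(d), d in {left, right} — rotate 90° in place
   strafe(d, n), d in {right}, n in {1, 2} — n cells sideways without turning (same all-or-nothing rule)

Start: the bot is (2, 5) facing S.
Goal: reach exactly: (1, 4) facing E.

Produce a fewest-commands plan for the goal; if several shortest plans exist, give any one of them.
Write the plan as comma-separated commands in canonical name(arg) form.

from: (2, 5) facing S
1. strafe(right, 1) → (1, 5) facing S
2. turn(left) → (1, 5) facing E
3. strafe(right, 1) → (1, 4) facing E
shorter routes all fall short; 3 is best.

strafe(right, 1), turn(left), strafe(right, 1)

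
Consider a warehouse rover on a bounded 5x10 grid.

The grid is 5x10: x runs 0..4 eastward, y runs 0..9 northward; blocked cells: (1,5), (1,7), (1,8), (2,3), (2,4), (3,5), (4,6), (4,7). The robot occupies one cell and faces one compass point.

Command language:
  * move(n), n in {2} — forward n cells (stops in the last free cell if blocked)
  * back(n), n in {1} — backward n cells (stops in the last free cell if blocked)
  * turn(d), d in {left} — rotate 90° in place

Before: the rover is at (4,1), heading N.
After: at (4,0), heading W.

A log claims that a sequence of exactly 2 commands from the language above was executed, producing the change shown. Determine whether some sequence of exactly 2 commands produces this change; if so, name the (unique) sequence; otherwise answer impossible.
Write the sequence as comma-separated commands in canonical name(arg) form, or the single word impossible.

back(1), turn(left)

key: cell and facing (now W) both changed — the 2 commands mix motion and turning
t0: at (4,1), heading N
[1] after back(1): at (4,0), heading N
[2] after turn(left): at (4,0), heading W
no rival 2-sequence matches.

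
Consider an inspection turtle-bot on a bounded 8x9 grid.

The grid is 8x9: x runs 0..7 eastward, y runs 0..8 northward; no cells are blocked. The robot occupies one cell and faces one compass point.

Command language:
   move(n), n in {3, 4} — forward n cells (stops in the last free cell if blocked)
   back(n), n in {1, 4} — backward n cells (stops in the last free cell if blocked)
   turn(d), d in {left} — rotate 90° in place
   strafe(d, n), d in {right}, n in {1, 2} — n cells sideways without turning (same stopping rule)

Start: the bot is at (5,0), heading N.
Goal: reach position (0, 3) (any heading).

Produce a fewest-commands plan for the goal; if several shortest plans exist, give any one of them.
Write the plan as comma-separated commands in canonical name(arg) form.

move(3), turn(left), move(4), move(4)

from: at (5,0), heading N
[1] after move(3): at (5,3), heading N
[2] after turn(left): at (5,3), heading W
[3] after move(4): at (1,3), heading W
[4] after move(4): at (0,3), heading W
minimal: 4 command(s), checked below 4.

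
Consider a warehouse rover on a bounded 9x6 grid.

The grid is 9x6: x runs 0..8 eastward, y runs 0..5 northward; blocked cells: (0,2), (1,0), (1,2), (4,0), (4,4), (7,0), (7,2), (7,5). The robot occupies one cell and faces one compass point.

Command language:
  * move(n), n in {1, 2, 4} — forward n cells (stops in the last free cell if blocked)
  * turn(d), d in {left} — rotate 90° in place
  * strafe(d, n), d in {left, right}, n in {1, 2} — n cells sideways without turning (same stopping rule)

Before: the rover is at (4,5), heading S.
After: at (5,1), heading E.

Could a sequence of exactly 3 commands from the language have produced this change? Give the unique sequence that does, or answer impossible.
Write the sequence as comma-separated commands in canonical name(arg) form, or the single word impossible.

strafe(left, 1), move(4), turn(left)

key: position moved to (5,1) AND the heading swung to E — translation plus rotation needed
begin: at (4,5), heading S
t=1 strafe(left, 1) ⇒ at (5,5), heading S
t=2 move(4) ⇒ at (5,1), heading S
t=3 turn(left) ⇒ at (5,1), heading E
no other 3-command option fits: unique.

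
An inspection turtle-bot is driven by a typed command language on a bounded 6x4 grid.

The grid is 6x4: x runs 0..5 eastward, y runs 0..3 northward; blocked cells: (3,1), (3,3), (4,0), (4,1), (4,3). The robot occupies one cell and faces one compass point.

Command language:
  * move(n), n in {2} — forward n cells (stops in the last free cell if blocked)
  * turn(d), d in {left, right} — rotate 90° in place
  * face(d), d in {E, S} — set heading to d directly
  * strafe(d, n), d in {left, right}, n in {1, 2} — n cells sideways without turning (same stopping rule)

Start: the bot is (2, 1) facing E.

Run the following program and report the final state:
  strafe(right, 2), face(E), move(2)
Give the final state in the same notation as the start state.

from: (2, 1) facing E
[1] after strafe(right, 2): (2, 0) facing E
[2] after face(E): (2, 0) facing E
[3] after move(2): (3, 0) facing E

(3, 0) facing E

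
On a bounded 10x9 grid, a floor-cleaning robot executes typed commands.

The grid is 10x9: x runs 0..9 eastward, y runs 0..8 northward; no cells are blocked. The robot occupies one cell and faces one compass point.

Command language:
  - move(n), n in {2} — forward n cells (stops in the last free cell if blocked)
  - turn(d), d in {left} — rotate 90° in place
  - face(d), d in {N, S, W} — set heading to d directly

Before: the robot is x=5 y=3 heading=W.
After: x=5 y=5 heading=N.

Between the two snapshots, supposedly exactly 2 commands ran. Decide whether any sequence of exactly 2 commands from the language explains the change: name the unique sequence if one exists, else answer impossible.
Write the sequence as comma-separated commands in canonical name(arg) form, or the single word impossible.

face(N), move(2)

key: order matters: swapping face(N) and move(2) lands elsewhere
t0: x=5 y=3 heading=W
1. face(N) → x=5 y=3 heading=N
2. move(2) → x=5 y=5 heading=N
no rival 2-sequence matches.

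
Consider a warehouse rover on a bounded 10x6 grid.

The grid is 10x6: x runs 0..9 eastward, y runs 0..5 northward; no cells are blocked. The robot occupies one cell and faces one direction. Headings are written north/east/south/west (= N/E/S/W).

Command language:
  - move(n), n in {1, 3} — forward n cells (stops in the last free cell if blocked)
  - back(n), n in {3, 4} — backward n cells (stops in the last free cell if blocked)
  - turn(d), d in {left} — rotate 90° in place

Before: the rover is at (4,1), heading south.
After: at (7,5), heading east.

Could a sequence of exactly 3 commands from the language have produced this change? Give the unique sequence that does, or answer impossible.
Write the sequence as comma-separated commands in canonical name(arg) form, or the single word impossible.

back(4), turn(left), move(3)

key: order matters: swapping back(4) and move(3) lands elsewhere
from: at (4,1), heading south
1. back(4) → at (4,5), heading south
2. turn(left) → at (4,5), heading east
3. move(3) → at (7,5), heading east
all 125 alternatives checked — unique.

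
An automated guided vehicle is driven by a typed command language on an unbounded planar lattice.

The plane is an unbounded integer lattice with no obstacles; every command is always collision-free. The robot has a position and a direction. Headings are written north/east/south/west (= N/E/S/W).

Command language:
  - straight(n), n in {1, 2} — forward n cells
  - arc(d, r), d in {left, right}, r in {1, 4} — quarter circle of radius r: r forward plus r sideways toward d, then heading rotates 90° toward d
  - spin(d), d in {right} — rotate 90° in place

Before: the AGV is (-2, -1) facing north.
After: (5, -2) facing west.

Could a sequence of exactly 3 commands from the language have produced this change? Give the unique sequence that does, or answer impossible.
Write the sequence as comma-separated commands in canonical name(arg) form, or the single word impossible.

arc(right, 4), arc(right, 4), arc(right, 1)

key: cell and facing (now W) both changed — the 3 commands mix motion and turning
start: (-2, -1) facing north
t=1 arc(right, 4) ⇒ (2, 3) facing east
t=2 arc(right, 4) ⇒ (6, -1) facing south
t=3 arc(right, 1) ⇒ (5, -2) facing west
no other 3-command option fits: unique.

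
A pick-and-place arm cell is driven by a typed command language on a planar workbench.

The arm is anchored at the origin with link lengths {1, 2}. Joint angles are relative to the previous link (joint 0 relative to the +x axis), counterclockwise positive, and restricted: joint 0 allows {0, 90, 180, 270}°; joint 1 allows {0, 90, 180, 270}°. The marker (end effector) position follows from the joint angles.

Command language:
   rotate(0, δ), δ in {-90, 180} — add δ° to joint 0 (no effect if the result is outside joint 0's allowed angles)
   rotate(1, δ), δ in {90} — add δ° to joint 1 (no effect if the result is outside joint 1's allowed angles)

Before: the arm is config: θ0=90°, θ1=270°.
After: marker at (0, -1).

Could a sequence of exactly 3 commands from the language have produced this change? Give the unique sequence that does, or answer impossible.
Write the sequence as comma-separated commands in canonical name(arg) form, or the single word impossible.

rotate(1, 90), rotate(1, 90), rotate(1, 90)

initial: config: θ0=90°, θ1=270°
[1] after rotate(1, 90): config: θ0=90°, θ1=0°
[2] after rotate(1, 90): config: θ0=90°, θ1=90°
[3] after rotate(1, 90): config: θ0=90°, θ1=180°
no other 3-command option fits: unique.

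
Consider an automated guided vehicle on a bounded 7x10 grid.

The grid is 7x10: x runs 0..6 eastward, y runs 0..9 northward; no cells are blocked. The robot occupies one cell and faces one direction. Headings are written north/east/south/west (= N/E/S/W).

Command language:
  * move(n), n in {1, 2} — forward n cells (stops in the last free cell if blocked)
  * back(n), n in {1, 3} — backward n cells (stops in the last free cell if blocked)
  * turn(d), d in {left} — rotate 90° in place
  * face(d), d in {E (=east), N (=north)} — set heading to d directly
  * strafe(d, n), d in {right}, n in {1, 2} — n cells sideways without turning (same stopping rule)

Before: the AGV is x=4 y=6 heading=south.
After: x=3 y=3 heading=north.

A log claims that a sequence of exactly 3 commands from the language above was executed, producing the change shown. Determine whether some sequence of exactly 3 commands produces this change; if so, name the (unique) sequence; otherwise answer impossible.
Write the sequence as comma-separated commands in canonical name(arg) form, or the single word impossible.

key: position moved to (3,3) AND the heading swung to N — translation plus rotation needed
start: x=4 y=6 heading=south
step 1 (strafe(right, 1)): x=3 y=6 heading=south
step 2 (face(N)): x=3 y=6 heading=north
step 3 (back(3)): x=3 y=3 heading=north
no rival 3-sequence matches.

strafe(right, 1), face(N), back(3)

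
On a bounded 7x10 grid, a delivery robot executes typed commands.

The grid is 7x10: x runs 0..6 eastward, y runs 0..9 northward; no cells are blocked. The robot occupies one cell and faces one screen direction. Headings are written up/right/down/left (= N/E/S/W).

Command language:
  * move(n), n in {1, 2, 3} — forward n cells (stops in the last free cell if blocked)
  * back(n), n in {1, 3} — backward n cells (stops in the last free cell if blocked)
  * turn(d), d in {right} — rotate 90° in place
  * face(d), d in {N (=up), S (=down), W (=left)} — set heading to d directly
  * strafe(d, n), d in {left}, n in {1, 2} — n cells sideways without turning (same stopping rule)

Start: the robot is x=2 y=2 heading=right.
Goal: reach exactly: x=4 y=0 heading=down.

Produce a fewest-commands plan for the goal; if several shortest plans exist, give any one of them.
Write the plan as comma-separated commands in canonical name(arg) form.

face(S), move(2), strafe(left, 2)

begin: x=2 y=2 heading=right
[1] after face(S): x=2 y=2 heading=down
[2] after move(2): x=2 y=0 heading=down
[3] after strafe(left, 2): x=4 y=0 heading=down
nothing shorter than 3 reaches the goal.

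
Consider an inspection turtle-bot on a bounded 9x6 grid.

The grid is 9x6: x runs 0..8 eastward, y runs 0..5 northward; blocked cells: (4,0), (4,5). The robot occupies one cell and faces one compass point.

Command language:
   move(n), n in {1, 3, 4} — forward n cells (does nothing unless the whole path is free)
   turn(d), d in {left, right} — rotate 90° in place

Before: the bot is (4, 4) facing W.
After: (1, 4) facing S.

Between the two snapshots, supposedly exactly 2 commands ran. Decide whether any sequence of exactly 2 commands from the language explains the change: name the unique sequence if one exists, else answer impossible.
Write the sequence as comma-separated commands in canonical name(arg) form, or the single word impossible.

move(3), turn(left)

key: order matters: swapping move(3) and turn(left) lands elsewhere
begin: (4, 4) facing W
[1] after move(3): (1, 4) facing W
[2] after turn(left): (1, 4) facing S
uniquely the one of 25 2-step routes that fits.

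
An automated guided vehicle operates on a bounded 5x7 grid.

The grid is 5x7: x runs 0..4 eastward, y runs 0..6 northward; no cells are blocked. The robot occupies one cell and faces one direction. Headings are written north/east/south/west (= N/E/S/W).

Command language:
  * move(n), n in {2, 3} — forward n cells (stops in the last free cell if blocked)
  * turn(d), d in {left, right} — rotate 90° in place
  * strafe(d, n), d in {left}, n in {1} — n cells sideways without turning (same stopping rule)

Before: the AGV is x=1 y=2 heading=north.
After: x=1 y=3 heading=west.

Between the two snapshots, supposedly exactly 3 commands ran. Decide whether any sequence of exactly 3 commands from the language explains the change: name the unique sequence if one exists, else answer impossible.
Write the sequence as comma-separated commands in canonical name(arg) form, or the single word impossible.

key: running strafe(left, 1) before move(2) would end elsewhere — order is forced
begin: x=1 y=2 heading=north
t=1 move(2) ⇒ x=1 y=4 heading=north
t=2 turn(left) ⇒ x=1 y=4 heading=west
t=3 strafe(left, 1) ⇒ x=1 y=3 heading=west
uniquely the one of 125 3-step routes that fits.

move(2), turn(left), strafe(left, 1)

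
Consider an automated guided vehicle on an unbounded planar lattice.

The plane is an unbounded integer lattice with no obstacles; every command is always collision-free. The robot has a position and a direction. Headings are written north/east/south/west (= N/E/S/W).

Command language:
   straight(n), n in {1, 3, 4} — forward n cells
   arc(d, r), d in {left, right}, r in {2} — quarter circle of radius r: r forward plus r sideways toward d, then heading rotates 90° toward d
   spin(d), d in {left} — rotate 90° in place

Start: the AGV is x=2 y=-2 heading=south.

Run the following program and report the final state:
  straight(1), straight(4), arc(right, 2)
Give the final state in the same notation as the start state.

x=0 y=-9 heading=west

start: x=2 y=-2 heading=south
[1] after straight(1): x=2 y=-3 heading=south
[2] after straight(4): x=2 y=-7 heading=south
[3] after arc(right, 2): x=0 y=-9 heading=west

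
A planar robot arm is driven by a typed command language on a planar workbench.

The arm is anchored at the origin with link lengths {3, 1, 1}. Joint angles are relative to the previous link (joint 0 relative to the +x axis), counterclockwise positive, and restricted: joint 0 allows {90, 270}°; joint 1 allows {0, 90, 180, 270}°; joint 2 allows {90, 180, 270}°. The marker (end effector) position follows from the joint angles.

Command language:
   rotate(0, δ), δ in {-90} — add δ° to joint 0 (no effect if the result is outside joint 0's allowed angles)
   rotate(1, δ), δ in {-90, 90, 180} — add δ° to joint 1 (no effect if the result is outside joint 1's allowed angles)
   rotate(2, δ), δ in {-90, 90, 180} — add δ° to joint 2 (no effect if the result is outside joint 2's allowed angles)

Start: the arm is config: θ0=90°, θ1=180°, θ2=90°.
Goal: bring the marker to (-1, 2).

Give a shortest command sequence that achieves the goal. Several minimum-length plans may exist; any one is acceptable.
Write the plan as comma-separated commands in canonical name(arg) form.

rotate(1, -90)

start: config: θ0=90°, θ1=180°, θ2=90°
step 1 (rotate(1, -90)): config: θ0=90°, θ1=90°, θ2=90°
shorter routes all fall short; 1 is best.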